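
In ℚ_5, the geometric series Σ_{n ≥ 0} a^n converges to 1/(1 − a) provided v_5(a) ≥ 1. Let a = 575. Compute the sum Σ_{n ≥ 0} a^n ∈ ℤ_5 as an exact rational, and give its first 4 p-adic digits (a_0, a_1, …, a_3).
Σ a^n = 1/(1 − a) = -1/574;  first 4 digits = (1, 0, 3, 4)

v_5(a) = 2 ≥ 1, so the series converges in ℤ_5 to 1/(1 − a) = 1/(1 − 575) = -1/574. Expand this rational in ℤ_5: compute digits iteratively via d_i = x_i mod 5, x_{i+1} = (x_i − d_i)/5. The first 4 digits are (1, 0, 3, 4).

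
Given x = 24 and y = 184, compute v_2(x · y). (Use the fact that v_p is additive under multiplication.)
v_2(4416) = 6

v_p(x) = 3 (factor: 24 = 2^3 · 3); v_p(y) = 3 (factor: 184 = 2^3 · 23). Additivity: v_p(xy) = v_p(x) + v_p(y) = 3 + 3 = 6. (Direct check: xy = 4416 = 2^6 · (69).)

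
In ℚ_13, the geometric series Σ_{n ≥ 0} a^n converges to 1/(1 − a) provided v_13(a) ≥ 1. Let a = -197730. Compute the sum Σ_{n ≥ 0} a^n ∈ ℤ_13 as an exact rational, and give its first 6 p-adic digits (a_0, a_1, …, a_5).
Σ a^n = 1/(1 − a) = 1/197731;  first 6 digits = (1, 0, 0, 1, 6, 12)

v_13(a) = 3 ≥ 1, so the series converges in ℤ_13 to 1/(1 − a) = 1/(1 − (-197730)) = 1/197731. Expand this rational in ℤ_13: compute digits iteratively via d_i = x_i mod 13, x_{i+1} = (x_i − d_i)/13. The first 6 digits are (1, 0, 0, 1, 6, 12).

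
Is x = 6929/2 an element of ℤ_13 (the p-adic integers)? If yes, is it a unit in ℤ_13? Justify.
x ∈ ℤ_13 but not a unit; v_13(x) = 2 > 0

ℤ_13 = {x ∈ ℚ_13 : v_13(x) ≥ 0} and ℤ_13^× = {x ∈ ℤ_13 : v_13(x) = 0}. Here v_13(6929/2) = v_13(num) − v_13(den) = 2; compare against these criteria.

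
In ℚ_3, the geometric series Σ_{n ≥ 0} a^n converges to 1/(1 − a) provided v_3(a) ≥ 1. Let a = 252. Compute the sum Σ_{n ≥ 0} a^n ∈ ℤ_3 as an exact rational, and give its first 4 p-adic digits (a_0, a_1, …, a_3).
Σ a^n = 1/(1 − a) = -1/251;  first 4 digits = (1, 0, 1, 0)

v_3(a) = 2 ≥ 1, so the series converges in ℤ_3 to 1/(1 − a) = 1/(1 − 252) = -1/251. Expand this rational in ℤ_3: compute digits iteratively via d_i = x_i mod 3, x_{i+1} = (x_i − d_i)/3. The first 4 digits are (1, 0, 1, 0).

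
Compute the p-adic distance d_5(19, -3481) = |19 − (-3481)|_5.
d_5(19, -3481) = 1/125

Step 1 — x − y = 19 − (-3481) = 3500. Step 2 — v_5(3500) = 3 (factor: 3500 = (5^3 · 28); the sign does not affect v_p). Step 3 — |x − y|_5 = 5^{-3} = 1/125.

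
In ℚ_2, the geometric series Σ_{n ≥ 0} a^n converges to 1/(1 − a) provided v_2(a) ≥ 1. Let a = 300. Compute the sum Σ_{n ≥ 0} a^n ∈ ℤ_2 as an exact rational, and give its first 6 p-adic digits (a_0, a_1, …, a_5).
Σ a^n = 1/(1 − a) = -1/299;  first 6 digits = (1, 0, 1, 1, 1, 1)

v_2(a) = 2 ≥ 1, so the series converges in ℤ_2 to 1/(1 − a) = 1/(1 − 300) = -1/299. Expand this rational in ℤ_2: compute digits iteratively via d_i = x_i mod 2, x_{i+1} = (x_i − d_i)/2. The first 6 digits are (1, 0, 1, 1, 1, 1).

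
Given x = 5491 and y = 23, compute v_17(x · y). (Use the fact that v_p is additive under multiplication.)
v_17(126293) = 2

v_p(x) = 2 (factor: 5491 = 17^2 · 19); v_p(y) = 0 (factor: 23 = 17^0 · 23). Additivity: v_p(xy) = v_p(x) + v_p(y) = 2 + 0 = 2. (Direct check: xy = 126293 = 17^2 · (437).)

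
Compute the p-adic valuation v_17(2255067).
v_17(2255067) = 4

v_17(n) is the largest exponent k such that 17^k divides n. Factor out: 2255067 = 17^4 · 27. (Sign doesn't affect v_p.) So v_17(2255067) = 4.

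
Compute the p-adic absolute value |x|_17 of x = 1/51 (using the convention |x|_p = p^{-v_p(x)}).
|1/51|_17 = 17

Step 1 — compute v_17(x) by factoring powers of 17 out of the numerator and denominator: v_17(1/51) = -1. Step 2 — apply |x|_p = p^{-v_p(x)} = 17^{1} = 17.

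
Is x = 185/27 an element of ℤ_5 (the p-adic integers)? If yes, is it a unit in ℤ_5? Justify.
x ∈ ℤ_5 but not a unit; v_5(x) = 1 > 0

ℤ_5 = {x ∈ ℚ_5 : v_5(x) ≥ 0} and ℤ_5^× = {x ∈ ℤ_5 : v_5(x) = 0}. Here v_5(185/27) = v_5(num) − v_5(den) = 1; compare against these criteria.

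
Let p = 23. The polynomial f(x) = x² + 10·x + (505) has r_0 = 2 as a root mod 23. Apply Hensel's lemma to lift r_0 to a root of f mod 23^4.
r_3 = 179862 (mod 279841)

Hensel: r_{i+1} = r_i − f(r_i)·(f′(r_i))^{-1} mod 23^{i+2}, f′(x) = 2x + 10. Iterate:
  r_0 = 2 (mod 23)
  r_1 = 2 (mod 529)
  r_2 = 9524 (mod 12167)
  r_3 = 179862 (mod 279841)
Final: r = 179862 satisfies f(r) ≡ 0 mod 23^4.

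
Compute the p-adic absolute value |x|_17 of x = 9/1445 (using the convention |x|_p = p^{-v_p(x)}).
|9/1445|_17 = 289

Step 1 — compute v_17(x) by factoring powers of 17 out of the numerator and denominator: v_17(9/1445) = -2. Step 2 — apply |x|_p = p^{-v_p(x)} = 17^{2} = 289.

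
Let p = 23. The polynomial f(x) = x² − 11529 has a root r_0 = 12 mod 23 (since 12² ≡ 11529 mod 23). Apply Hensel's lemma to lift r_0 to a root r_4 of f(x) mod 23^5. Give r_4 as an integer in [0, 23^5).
r_4 = 3213963 (mod 6436343)

Hensel's recurrence: r_{i+1} = r_i − f(r_i)·(f′(r_i))^{-1} mod 23^{i+2}, with f′(x) = 2x. Iterate:
  r_0 = 12 (mod 23)
  r_1 = 288 (mod 529)
  r_2 = 1875 (mod 12167)
  r_3 = 135712 (mod 279841)
  r_4 = 3213963 (mod 6436343)
Final: r_4 = 3213963, and one checks f(r_4) ≡ 0 mod 23^5.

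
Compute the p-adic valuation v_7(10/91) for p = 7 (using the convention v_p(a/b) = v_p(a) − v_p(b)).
v_7(10/91) = -1

Factor powers of 7 from the numerator and denominator of the reduced fraction: 10 = 7^0 · 10 and 91 = 7^1 · 13. Apply v_p(a/b) = v_p(a) − v_p(b): v_7(10/91) = 0 − 1 = -1.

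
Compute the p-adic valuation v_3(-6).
v_3(-6) = 1

v_3(n) is the largest exponent k such that 3^k divides n. Factor out: -6 = -3^1 · 2. (Sign doesn't affect v_p.) So v_3(-6) = 1.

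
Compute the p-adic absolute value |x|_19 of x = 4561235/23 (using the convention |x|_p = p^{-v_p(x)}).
|4561235/23|_19 = 1/130321

Step 1 — compute v_19(x) by factoring powers of 19 out of the numerator and denominator: v_19(4561235/23) = 4. Step 2 — apply |x|_p = p^{-v_p(x)} = 19^{-4} = 1/130321.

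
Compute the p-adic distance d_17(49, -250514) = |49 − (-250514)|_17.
d_17(49, -250514) = 1/83521

Step 1 — x − y = 49 − (-250514) = 250563. Step 2 — v_17(250563) = 4 (factor: 250563 = (17^4 · 3); the sign does not affect v_p). Step 3 — |x − y|_17 = 17^{-4} = 1/83521.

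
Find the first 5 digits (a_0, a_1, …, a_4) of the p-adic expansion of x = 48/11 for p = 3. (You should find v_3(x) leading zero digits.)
(a_0, …, a_4) = (0, 2, 2, 2, 1)

v_3(48/11) = 1, so a_0 = ... = a_0 = 0. Factor out: x = 3^1 · u with u = 16/11 a unit in ℤ_3. Expand u iteratively via a_{v+i} = u_i mod 3, u_{i+1} = (u_i − a_{v+i})/3:
  u_0 = 16/11;  a_1 = 2;  u_1 = (u_0 − 2)/3 = -2/11
  u_1 = -2/11;  a_2 = 2;  u_2 = (u_1 − 2)/3 = -8/11
  u_2 = -8/11;  a_3 = 2;  u_3 = (u_2 − 2)/3 = -10/11
  u_3 = -10/11;  a_4 = 1;  u_4 = (u_3 − 1)/3 = -7/11
Digits: (0, 2, 2, 2, 1).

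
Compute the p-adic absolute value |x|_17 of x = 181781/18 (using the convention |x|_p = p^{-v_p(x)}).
|181781/18|_17 = 1/4913

Step 1 — compute v_17(x) by factoring powers of 17 out of the numerator and denominator: v_17(181781/18) = 3. Step 2 — apply |x|_p = p^{-v_p(x)} = 17^{-3} = 1/4913.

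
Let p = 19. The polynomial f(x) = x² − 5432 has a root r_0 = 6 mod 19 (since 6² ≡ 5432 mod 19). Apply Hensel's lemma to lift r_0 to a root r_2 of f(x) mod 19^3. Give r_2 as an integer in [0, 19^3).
r_2 = 3103 (mod 6859)

Hensel's recurrence: r_{i+1} = r_i − f(r_i)·(f′(r_i))^{-1} mod 19^{i+2}, with f′(x) = 2x. Iterate:
  r_0 = 6 (mod 19)
  r_1 = 215 (mod 361)
  r_2 = 3103 (mod 6859)
Final: r_2 = 3103, and one checks f(r_2) ≡ 0 mod 19^3.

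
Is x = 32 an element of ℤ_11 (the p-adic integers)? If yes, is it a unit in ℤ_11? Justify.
x ∈ ℤ_11^× (unit); v_11(x) = 0

ℤ_11 = {x ∈ ℚ_11 : v_11(x) ≥ 0} and ℤ_11^× = {x ∈ ℤ_11 : v_11(x) = 0}. Here v_11(32) = v_11(num) − v_11(den) = 0; compare against these criteria.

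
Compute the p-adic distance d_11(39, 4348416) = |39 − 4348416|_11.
d_11(39, 4348416) = 1/161051

Step 1 — x − y = 39 − 4348416 = -4348377. Step 2 — v_11(-4348377) = 5 (factor: -4348377 = −(11^5 · 27); the sign does not affect v_p). Step 3 — |x − y|_11 = 11^{-5} = 1/161051.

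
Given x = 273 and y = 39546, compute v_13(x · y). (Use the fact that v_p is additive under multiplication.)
v_13(10796058) = 4

v_p(x) = 1 (factor: 273 = 13^1 · 21); v_p(y) = 3 (factor: 39546 = 13^3 · 18). Additivity: v_p(xy) = v_p(x) + v_p(y) = 1 + 3 = 4. (Direct check: xy = 10796058 = 13^4 · (378).)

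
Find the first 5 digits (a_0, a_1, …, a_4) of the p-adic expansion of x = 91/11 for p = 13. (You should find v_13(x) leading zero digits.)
(a_0, …, a_4) = (0, 3, 1, 7, 3)

v_13(91/11) = 1, so a_0 = ... = a_0 = 0. Factor out: x = 13^1 · u with u = 7/11 a unit in ℤ_13. Expand u iteratively via a_{v+i} = u_i mod 13, u_{i+1} = (u_i − a_{v+i})/13:
  u_0 = 7/11;  a_1 = 3;  u_1 = (u_0 − 3)/13 = -2/11
  u_1 = -2/11;  a_2 = 1;  u_2 = (u_1 − 1)/13 = -1/11
  u_2 = -1/11;  a_3 = 7;  u_3 = (u_2 − 7)/13 = -6/11
  u_3 = -6/11;  a_4 = 3;  u_4 = (u_3 − 3)/13 = -3/11
Digits: (0, 3, 1, 7, 3).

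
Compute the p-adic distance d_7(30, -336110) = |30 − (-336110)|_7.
d_7(30, -336110) = 1/16807

Step 1 — x − y = 30 − (-336110) = 336140. Step 2 — v_7(336140) = 5 (factor: 336140 = (7^5 · 20); the sign does not affect v_p). Step 3 — |x − y|_7 = 7^{-5} = 1/16807.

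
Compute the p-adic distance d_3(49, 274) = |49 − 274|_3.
d_3(49, 274) = 1/9

Step 1 — x − y = 49 − 274 = -225. Step 2 — v_3(-225) = 2 (factor: -225 = −(3^2 · 25); the sign does not affect v_p). Step 3 — |x − y|_3 = 3^{-2} = 1/9.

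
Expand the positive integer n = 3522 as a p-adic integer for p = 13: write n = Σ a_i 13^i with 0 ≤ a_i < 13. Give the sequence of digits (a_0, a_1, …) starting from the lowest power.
(a_0, a_1, …) = (12, 10, 7, 1)

Repeated division by 13 gives the digits low-to-high: 3522 = 12 + 10·13^1 + 7·13^2 + 1·13^3. Digit sequence: (12, 10, 7, 1).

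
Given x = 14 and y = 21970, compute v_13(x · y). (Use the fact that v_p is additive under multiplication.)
v_13(307580) = 3

v_p(x) = 0 (factor: 14 = 13^0 · 14); v_p(y) = 3 (factor: 21970 = 13^3 · 10). Additivity: v_p(xy) = v_p(x) + v_p(y) = 0 + 3 = 3. (Direct check: xy = 307580 = 13^3 · (140).)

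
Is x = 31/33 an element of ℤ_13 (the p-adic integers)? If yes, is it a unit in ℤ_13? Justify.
x ∈ ℤ_13^× (unit); v_13(x) = 0

ℤ_13 = {x ∈ ℚ_13 : v_13(x) ≥ 0} and ℤ_13^× = {x ∈ ℤ_13 : v_13(x) = 0}. Here v_13(31/33) = v_13(num) − v_13(den) = 0; compare against these criteria.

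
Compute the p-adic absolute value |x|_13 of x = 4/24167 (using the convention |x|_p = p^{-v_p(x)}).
|4/24167|_13 = 2197

Step 1 — compute v_13(x) by factoring powers of 13 out of the numerator and denominator: v_13(4/24167) = -3. Step 2 — apply |x|_p = p^{-v_p(x)} = 13^{3} = 2197.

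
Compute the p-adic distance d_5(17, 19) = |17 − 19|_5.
d_5(17, 19) = 1

Step 1 — x − y = 17 − 19 = -2. Step 2 — v_5(-2) = 0 (factor: -2 = −(5^0 · 2); the sign does not affect v_p). Step 3 — |x − y|_5 = 5^{0} = 1.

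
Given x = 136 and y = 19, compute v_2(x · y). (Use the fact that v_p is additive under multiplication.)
v_2(2584) = 3

v_p(x) = 3 (factor: 136 = 2^3 · 17); v_p(y) = 0 (factor: 19 = 2^0 · 19). Additivity: v_p(xy) = v_p(x) + v_p(y) = 3 + 0 = 3. (Direct check: xy = 2584 = 2^3 · (323).)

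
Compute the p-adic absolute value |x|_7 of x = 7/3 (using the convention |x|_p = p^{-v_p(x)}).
|7/3|_7 = 1/7

Step 1 — compute v_7(x) by factoring powers of 7 out of the numerator and denominator: v_7(7/3) = 1. Step 2 — apply |x|_p = p^{-v_p(x)} = 7^{-1} = 1/7.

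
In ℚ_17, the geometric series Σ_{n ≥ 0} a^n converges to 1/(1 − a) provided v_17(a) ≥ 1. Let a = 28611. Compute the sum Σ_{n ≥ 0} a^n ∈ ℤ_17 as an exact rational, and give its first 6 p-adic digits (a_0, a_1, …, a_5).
Σ a^n = 1/(1 − a) = -1/28610;  first 6 digits = (1, 0, 14, 5, 9, 15)

v_17(a) = 2 ≥ 1, so the series converges in ℤ_17 to 1/(1 − a) = 1/(1 − 28611) = -1/28610. Expand this rational in ℤ_17: compute digits iteratively via d_i = x_i mod 17, x_{i+1} = (x_i − d_i)/17. The first 6 digits are (1, 0, 14, 5, 9, 15).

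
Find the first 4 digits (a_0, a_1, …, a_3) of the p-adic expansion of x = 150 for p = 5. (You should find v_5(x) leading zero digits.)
(a_0, …, a_3) = (0, 0, 1, 1)

v_5(150) = 2, so a_0 = ... = a_1 = 0. Factor out: x = 5^2 · u with u = 6 a unit in ℤ_5. Expand u iteratively via a_{v+i} = u_i mod 5, u_{i+1} = (u_i − a_{v+i})/5:
  u_0 = 6;  a_2 = 1;  u_1 = (u_0 − 1)/5 = 1
  u_1 = 1;  a_3 = 1;  u_2 = (u_1 − 1)/5 = 0
Digits: (0, 0, 1, 1).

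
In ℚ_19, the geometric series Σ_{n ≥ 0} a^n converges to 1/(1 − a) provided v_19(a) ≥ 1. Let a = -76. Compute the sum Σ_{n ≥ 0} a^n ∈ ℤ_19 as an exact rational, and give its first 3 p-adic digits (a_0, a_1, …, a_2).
Σ a^n = 1/(1 − a) = 1/77;  first 3 digits = (1, 15, 15)

v_19(a) = 1 ≥ 1, so the series converges in ℤ_19 to 1/(1 − a) = 1/(1 − (-76)) = 1/77. Expand this rational in ℤ_19: compute digits iteratively via d_i = x_i mod 19, x_{i+1} = (x_i − d_i)/19. The first 3 digits are (1, 15, 15).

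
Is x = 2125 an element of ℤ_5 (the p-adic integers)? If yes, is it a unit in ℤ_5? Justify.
x ∈ ℤ_5 but not a unit; v_5(x) = 3 > 0

ℤ_5 = {x ∈ ℚ_5 : v_5(x) ≥ 0} and ℤ_5^× = {x ∈ ℤ_5 : v_5(x) = 0}. Here v_5(2125) = v_5(num) − v_5(den) = 3; compare against these criteria.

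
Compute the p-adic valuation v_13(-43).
v_13(-43) = 0

v_13(n) is the largest exponent k such that 13^k divides n. Factor out: -43 = -13^0 · 43. (Sign doesn't affect v_p.) So v_13(-43) = 0.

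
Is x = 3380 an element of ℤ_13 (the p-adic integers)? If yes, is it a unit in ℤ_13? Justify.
x ∈ ℤ_13 but not a unit; v_13(x) = 2 > 0

ℤ_13 = {x ∈ ℚ_13 : v_13(x) ≥ 0} and ℤ_13^× = {x ∈ ℤ_13 : v_13(x) = 0}. Here v_13(3380) = v_13(num) − v_13(den) = 2; compare against these criteria.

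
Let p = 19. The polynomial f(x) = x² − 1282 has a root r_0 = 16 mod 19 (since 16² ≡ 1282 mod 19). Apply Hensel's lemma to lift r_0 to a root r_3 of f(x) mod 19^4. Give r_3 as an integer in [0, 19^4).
r_3 = 7065 (mod 130321)

Hensel's recurrence: r_{i+1} = r_i − f(r_i)·(f′(r_i))^{-1} mod 19^{i+2}, with f′(x) = 2x. Iterate:
  r_0 = 16 (mod 19)
  r_1 = 206 (mod 361)
  r_2 = 206 (mod 6859)
  r_3 = 7065 (mod 130321)
Final: r_3 = 7065, and one checks f(r_3) ≡ 0 mod 19^4.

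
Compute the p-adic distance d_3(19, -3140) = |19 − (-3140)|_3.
d_3(19, -3140) = 1/243

Step 1 — x − y = 19 − (-3140) = 3159. Step 2 — v_3(3159) = 5 (factor: 3159 = (3^5 · 13); the sign does not affect v_p). Step 3 — |x − y|_3 = 3^{-5} = 1/243.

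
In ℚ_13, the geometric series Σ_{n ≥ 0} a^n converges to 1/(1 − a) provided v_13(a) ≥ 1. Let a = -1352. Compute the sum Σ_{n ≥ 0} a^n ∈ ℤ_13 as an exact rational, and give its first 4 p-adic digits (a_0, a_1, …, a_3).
Σ a^n = 1/(1 − a) = 1/1353;  first 4 digits = (1, 0, 5, 12)

v_13(a) = 2 ≥ 1, so the series converges in ℤ_13 to 1/(1 − a) = 1/(1 − (-1352)) = 1/1353. Expand this rational in ℤ_13: compute digits iteratively via d_i = x_i mod 13, x_{i+1} = (x_i − d_i)/13. The first 4 digits are (1, 0, 5, 12).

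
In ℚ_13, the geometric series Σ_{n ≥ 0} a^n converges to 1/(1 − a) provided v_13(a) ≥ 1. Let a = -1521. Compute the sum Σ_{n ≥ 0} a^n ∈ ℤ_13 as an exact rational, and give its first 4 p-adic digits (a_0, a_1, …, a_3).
Σ a^n = 1/(1 − a) = 1/1522;  first 4 digits = (1, 0, 4, 12)

v_13(a) = 2 ≥ 1, so the series converges in ℤ_13 to 1/(1 − a) = 1/(1 − (-1521)) = 1/1522. Expand this rational in ℤ_13: compute digits iteratively via d_i = x_i mod 13, x_{i+1} = (x_i − d_i)/13. The first 4 digits are (1, 0, 4, 12).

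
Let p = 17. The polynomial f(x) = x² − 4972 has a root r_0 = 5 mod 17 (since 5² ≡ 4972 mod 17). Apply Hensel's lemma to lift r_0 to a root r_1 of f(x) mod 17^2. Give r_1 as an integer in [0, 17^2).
r_1 = 124 (mod 289)

Hensel's recurrence: r_{i+1} = r_i − f(r_i)·(f′(r_i))^{-1} mod 17^{i+2}, with f′(x) = 2x. Iterate:
  r_0 = 5 (mod 17)
  r_1 = 124 (mod 289)
Final: r_1 = 124, and one checks f(r_1) ≡ 0 mod 17^2.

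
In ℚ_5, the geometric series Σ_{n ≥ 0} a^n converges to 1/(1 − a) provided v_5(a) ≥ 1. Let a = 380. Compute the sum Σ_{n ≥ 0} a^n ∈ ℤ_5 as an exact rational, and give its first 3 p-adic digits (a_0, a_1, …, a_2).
Σ a^n = 1/(1 − a) = -1/379;  first 3 digits = (1, 1, 1)

v_5(a) = 1 ≥ 1, so the series converges in ℤ_5 to 1/(1 − a) = 1/(1 − 380) = -1/379. Expand this rational in ℤ_5: compute digits iteratively via d_i = x_i mod 5, x_{i+1} = (x_i − d_i)/5. The first 3 digits are (1, 1, 1).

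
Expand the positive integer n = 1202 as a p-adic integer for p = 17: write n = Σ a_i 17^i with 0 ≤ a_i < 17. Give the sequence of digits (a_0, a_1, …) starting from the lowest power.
(a_0, a_1, …) = (12, 2, 4)

Repeated division by 17 gives the digits low-to-high: 1202 = 12 + 2·17^1 + 4·17^2. Digit sequence: (12, 2, 4).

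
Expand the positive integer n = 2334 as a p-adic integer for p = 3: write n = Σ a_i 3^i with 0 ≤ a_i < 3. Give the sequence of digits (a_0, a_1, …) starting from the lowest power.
(a_0, a_1, …) = (0, 1, 1, 2, 1, 0, 0, 1)

Repeated division by 3 gives the digits low-to-high: 2334 = 1·3^1 + 1·3^2 + 2·3^3 + 1·3^4 + 1·3^7. Digit sequence: (0, 1, 1, 2, 1, 0, 0, 1).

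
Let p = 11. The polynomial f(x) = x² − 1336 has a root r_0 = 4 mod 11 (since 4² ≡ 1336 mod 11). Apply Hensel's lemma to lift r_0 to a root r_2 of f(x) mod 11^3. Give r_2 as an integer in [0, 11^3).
r_2 = 1258 (mod 1331)

Hensel's recurrence: r_{i+1} = r_i − f(r_i)·(f′(r_i))^{-1} mod 11^{i+2}, with f′(x) = 2x. Iterate:
  r_0 = 4 (mod 11)
  r_1 = 48 (mod 121)
  r_2 = 1258 (mod 1331)
Final: r_2 = 1258, and one checks f(r_2) ≡ 0 mod 11^3.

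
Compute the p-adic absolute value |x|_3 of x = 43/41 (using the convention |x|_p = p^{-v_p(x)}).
|43/41|_3 = 1

Step 1 — compute v_3(x) by factoring powers of 3 out of the numerator and denominator: v_3(43/41) = 0. Step 2 — apply |x|_p = p^{-v_p(x)} = 3^{0} = 1.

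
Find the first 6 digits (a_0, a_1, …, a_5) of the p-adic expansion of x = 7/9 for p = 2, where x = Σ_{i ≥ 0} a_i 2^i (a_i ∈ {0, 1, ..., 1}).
(a_0, …, a_5) = (1, 1, 1, 1, 0, 0)

v_2(7/9) = 0 (numerator and denominator both coprime to 2), so x ∈ ℤ_2^×. Compute digits iteratively via a_i = x_i mod 2, x_{i+1} = (x_i − a_i)/2, with x_0 = x:
  x_0 = 7/9;  a_0 = 1;  x_1 = (x_0 − 1)/2 = -1/9
  x_1 = -1/9;  a_1 = 1;  x_2 = (x_1 − 1)/2 = -5/9
  x_2 = -5/9;  a_2 = 1;  x_3 = (x_2 − 1)/2 = -7/9
  x_3 = -7/9;  a_3 = 1;  x_4 = (x_3 − 1)/2 = -8/9
  x_4 = -8/9;  a_4 = 0;  x_5 = (x_4 − 0)/2 = -4/9
  x_5 = -4/9;  a_5 = 0;  x_6 = (x_5 − 0)/2 = -2/9
Digits: (1, 1, 1, 1, 0, 0).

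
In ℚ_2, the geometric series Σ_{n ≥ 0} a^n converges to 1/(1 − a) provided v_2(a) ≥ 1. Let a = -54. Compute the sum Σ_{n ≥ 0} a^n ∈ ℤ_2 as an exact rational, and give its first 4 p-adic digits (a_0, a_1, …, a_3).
Σ a^n = 1/(1 − a) = 1/55;  first 4 digits = (1, 1, 1, 0)

v_2(a) = 1 ≥ 1, so the series converges in ℤ_2 to 1/(1 − a) = 1/(1 − (-54)) = 1/55. Expand this rational in ℤ_2: compute digits iteratively via d_i = x_i mod 2, x_{i+1} = (x_i − d_i)/2. The first 4 digits are (1, 1, 1, 0).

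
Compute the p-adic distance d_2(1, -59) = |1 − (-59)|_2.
d_2(1, -59) = 1/4

Step 1 — x − y = 1 − (-59) = 60. Step 2 — v_2(60) = 2 (factor: 60 = (2^2 · 15); the sign does not affect v_p). Step 3 — |x − y|_2 = 2^{-2} = 1/4.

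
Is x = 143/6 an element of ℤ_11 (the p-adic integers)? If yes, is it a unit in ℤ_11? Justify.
x ∈ ℤ_11 but not a unit; v_11(x) = 1 > 0

ℤ_11 = {x ∈ ℚ_11 : v_11(x) ≥ 0} and ℤ_11^× = {x ∈ ℤ_11 : v_11(x) = 0}. Here v_11(143/6) = v_11(num) − v_11(den) = 1; compare against these criteria.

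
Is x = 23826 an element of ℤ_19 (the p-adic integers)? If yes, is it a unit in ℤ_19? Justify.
x ∈ ℤ_19 but not a unit; v_19(x) = 2 > 0

ℤ_19 = {x ∈ ℚ_19 : v_19(x) ≥ 0} and ℤ_19^× = {x ∈ ℤ_19 : v_19(x) = 0}. Here v_19(23826) = v_19(num) − v_19(den) = 2; compare against these criteria.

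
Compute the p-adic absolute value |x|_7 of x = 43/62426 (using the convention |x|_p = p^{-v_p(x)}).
|43/62426|_7 = 2401

Step 1 — compute v_7(x) by factoring powers of 7 out of the numerator and denominator: v_7(43/62426) = -4. Step 2 — apply |x|_p = p^{-v_p(x)} = 7^{4} = 2401.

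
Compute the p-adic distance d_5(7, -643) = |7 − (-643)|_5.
d_5(7, -643) = 1/25

Step 1 — x − y = 7 − (-643) = 650. Step 2 — v_5(650) = 2 (factor: 650 = (5^2 · 26); the sign does not affect v_p). Step 3 — |x − y|_5 = 5^{-2} = 1/25.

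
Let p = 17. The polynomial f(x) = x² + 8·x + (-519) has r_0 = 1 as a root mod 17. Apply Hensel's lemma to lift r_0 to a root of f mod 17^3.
r_2 = 3231 (mod 4913)

Hensel: r_{i+1} = r_i − f(r_i)·(f′(r_i))^{-1} mod 17^{i+2}, f′(x) = 2x + 8. Iterate:
  r_0 = 1 (mod 17)
  r_1 = 52 (mod 289)
  r_2 = 3231 (mod 4913)
Final: r = 3231 satisfies f(r) ≡ 0 mod 17^3.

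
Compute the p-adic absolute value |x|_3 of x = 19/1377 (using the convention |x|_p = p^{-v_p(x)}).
|19/1377|_3 = 81

Step 1 — compute v_3(x) by factoring powers of 3 out of the numerator and denominator: v_3(19/1377) = -4. Step 2 — apply |x|_p = p^{-v_p(x)} = 3^{4} = 81.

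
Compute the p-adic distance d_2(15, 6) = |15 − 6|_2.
d_2(15, 6) = 1

Step 1 — x − y = 15 − 6 = 9. Step 2 — v_2(9) = 0 (factor: 9 = (2^0 · 9); the sign does not affect v_p). Step 3 — |x − y|_2 = 2^{0} = 1.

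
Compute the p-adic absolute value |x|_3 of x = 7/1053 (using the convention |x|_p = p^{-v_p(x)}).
|7/1053|_3 = 81

Step 1 — compute v_3(x) by factoring powers of 3 out of the numerator and denominator: v_3(7/1053) = -4. Step 2 — apply |x|_p = p^{-v_p(x)} = 3^{4} = 81.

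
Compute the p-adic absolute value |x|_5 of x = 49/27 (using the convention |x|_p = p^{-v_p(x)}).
|49/27|_5 = 1

Step 1 — compute v_5(x) by factoring powers of 5 out of the numerator and denominator: v_5(49/27) = 0. Step 2 — apply |x|_p = p^{-v_p(x)} = 5^{0} = 1.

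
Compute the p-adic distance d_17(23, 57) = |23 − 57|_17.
d_17(23, 57) = 1/17

Step 1 — x − y = 23 − 57 = -34. Step 2 — v_17(-34) = 1 (factor: -34 = −(17^1 · 2); the sign does not affect v_p). Step 3 — |x − y|_17 = 17^{-1} = 1/17.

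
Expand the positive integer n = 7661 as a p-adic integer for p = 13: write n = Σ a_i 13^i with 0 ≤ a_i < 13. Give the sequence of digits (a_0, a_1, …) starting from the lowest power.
(a_0, a_1, …) = (4, 4, 6, 3)

Repeated division by 13 gives the digits low-to-high: 7661 = 4 + 4·13^1 + 6·13^2 + 3·13^3. Digit sequence: (4, 4, 6, 3).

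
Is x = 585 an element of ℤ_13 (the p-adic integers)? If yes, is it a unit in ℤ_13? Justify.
x ∈ ℤ_13 but not a unit; v_13(x) = 1 > 0

ℤ_13 = {x ∈ ℚ_13 : v_13(x) ≥ 0} and ℤ_13^× = {x ∈ ℤ_13 : v_13(x) = 0}. Here v_13(585) = v_13(num) − v_13(den) = 1; compare against these criteria.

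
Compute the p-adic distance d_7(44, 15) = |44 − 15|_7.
d_7(44, 15) = 1

Step 1 — x − y = 44 − 15 = 29. Step 2 — v_7(29) = 0 (factor: 29 = (7^0 · 29); the sign does not affect v_p). Step 3 — |x − y|_7 = 7^{0} = 1.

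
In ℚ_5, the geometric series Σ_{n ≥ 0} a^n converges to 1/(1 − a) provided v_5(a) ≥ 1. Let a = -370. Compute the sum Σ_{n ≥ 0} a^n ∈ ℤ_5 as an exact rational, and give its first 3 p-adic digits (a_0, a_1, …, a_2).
Σ a^n = 1/(1 − a) = 1/371;  first 3 digits = (1, 1, 1)

v_5(a) = 1 ≥ 1, so the series converges in ℤ_5 to 1/(1 − a) = 1/(1 − (-370)) = 1/371. Expand this rational in ℤ_5: compute digits iteratively via d_i = x_i mod 5, x_{i+1} = (x_i − d_i)/5. The first 3 digits are (1, 1, 1).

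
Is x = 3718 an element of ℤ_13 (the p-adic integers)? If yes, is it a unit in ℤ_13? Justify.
x ∈ ℤ_13 but not a unit; v_13(x) = 2 > 0

ℤ_13 = {x ∈ ℚ_13 : v_13(x) ≥ 0} and ℤ_13^× = {x ∈ ℤ_13 : v_13(x) = 0}. Here v_13(3718) = v_13(num) − v_13(den) = 2; compare against these criteria.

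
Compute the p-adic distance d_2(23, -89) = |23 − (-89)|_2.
d_2(23, -89) = 1/16

Step 1 — x − y = 23 − (-89) = 112. Step 2 — v_2(112) = 4 (factor: 112 = (2^4 · 7); the sign does not affect v_p). Step 3 — |x − y|_2 = 2^{-4} = 1/16.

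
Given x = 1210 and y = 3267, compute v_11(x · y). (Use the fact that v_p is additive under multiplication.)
v_11(3953070) = 4

v_p(x) = 2 (factor: 1210 = 11^2 · 10); v_p(y) = 2 (factor: 3267 = 11^2 · 27). Additivity: v_p(xy) = v_p(x) + v_p(y) = 2 + 2 = 4. (Direct check: xy = 3953070 = 11^4 · (270).)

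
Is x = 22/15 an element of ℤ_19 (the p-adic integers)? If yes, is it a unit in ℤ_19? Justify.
x ∈ ℤ_19^× (unit); v_19(x) = 0

ℤ_19 = {x ∈ ℚ_19 : v_19(x) ≥ 0} and ℤ_19^× = {x ∈ ℤ_19 : v_19(x) = 0}. Here v_19(22/15) = v_19(num) − v_19(den) = 0; compare against these criteria.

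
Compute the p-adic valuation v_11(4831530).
v_11(4831530) = 5

v_11(n) is the largest exponent k such that 11^k divides n. Factor out: 4831530 = 11^5 · 30. (Sign doesn't affect v_p.) So v_11(4831530) = 5.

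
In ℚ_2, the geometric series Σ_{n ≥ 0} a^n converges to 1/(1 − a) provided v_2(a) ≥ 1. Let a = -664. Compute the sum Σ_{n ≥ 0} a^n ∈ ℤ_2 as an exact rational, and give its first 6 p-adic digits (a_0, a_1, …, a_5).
Σ a^n = 1/(1 − a) = 1/665;  first 6 digits = (1, 0, 0, 1, 0, 1)

v_2(a) = 3 ≥ 1, so the series converges in ℤ_2 to 1/(1 − a) = 1/(1 − (-664)) = 1/665. Expand this rational in ℤ_2: compute digits iteratively via d_i = x_i mod 2, x_{i+1} = (x_i − d_i)/2. The first 6 digits are (1, 0, 0, 1, 0, 1).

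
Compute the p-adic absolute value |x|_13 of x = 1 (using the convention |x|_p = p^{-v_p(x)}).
|1|_13 = 1

Step 1 — compute v_13(x) by factoring powers of 13 out of the numerator and denominator: v_13(1) = 0. Step 2 — apply |x|_p = p^{-v_p(x)} = 13^{0} = 1.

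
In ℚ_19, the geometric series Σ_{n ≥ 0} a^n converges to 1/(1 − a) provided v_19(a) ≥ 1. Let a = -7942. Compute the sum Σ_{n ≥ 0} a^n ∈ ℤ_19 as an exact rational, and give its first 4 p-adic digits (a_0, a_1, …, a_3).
Σ a^n = 1/(1 − a) = 1/7943;  first 4 digits = (1, 0, 16, 17)

v_19(a) = 2 ≥ 1, so the series converges in ℤ_19 to 1/(1 − a) = 1/(1 − (-7942)) = 1/7943. Expand this rational in ℤ_19: compute digits iteratively via d_i = x_i mod 19, x_{i+1} = (x_i − d_i)/19. The first 4 digits are (1, 0, 16, 17).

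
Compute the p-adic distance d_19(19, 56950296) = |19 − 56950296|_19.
d_19(19, 56950296) = 1/2476099

Step 1 — x − y = 19 − 56950296 = -56950277. Step 2 — v_19(-56950277) = 5 (factor: -56950277 = −(19^5 · 23); the sign does not affect v_p). Step 3 — |x − y|_19 = 19^{-5} = 1/2476099.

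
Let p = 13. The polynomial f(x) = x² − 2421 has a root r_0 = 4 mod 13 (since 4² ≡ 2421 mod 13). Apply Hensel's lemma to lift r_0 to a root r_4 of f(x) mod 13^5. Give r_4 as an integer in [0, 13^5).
r_4 = 75742 (mod 371293)

Hensel's recurrence: r_{i+1} = r_i − f(r_i)·(f′(r_i))^{-1} mod 13^{i+2}, with f′(x) = 2x. Iterate:
  r_0 = 4 (mod 13)
  r_1 = 30 (mod 169)
  r_2 = 1044 (mod 2197)
  r_3 = 18620 (mod 28561)
  r_4 = 75742 (mod 371293)
Final: r_4 = 75742, and one checks f(r_4) ≡ 0 mod 13^5.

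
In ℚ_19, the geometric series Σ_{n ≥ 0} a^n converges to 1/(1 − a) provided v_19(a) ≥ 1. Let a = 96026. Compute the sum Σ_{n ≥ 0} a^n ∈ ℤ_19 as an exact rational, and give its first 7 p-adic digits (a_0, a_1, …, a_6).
Σ a^n = 1/(1 − a) = -1/96025;  first 7 digits = (1, 0, 0, 14, 0, 0, 6)

v_19(a) = 3 ≥ 1, so the series converges in ℤ_19 to 1/(1 − a) = 1/(1 − 96026) = -1/96025. Expand this rational in ℤ_19: compute digits iteratively via d_i = x_i mod 19, x_{i+1} = (x_i − d_i)/19. The first 7 digits are (1, 0, 0, 14, 0, 0, 6).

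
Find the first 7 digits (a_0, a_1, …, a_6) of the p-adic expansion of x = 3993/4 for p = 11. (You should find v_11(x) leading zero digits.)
(a_0, …, a_6) = (0, 0, 0, 9, 2, 8, 2)

v_11(3993/4) = 3, so a_0 = ... = a_2 = 0. Factor out: x = 11^3 · u with u = 3/4 a unit in ℤ_11. Expand u iteratively via a_{v+i} = u_i mod 11, u_{i+1} = (u_i − a_{v+i})/11:
  u_0 = 3/4;  a_3 = 9;  u_1 = (u_0 − 9)/11 = -3/4
  u_1 = -3/4;  a_4 = 2;  u_2 = (u_1 − 2)/11 = -1/4
  u_2 = -1/4;  a_5 = 8;  u_3 = (u_2 − 8)/11 = -3/4
  u_3 = -3/4;  a_6 = 2;  u_4 = (u_3 − 2)/11 = -1/4
Digits: (0, 0, 0, 9, 2, 8, 2).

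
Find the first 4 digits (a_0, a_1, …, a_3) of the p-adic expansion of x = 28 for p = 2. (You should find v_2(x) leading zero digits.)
(a_0, …, a_3) = (0, 0, 1, 1)

v_2(28) = 2, so a_0 = ... = a_1 = 0. Factor out: x = 2^2 · u with u = 7 a unit in ℤ_2. Expand u iteratively via a_{v+i} = u_i mod 2, u_{i+1} = (u_i − a_{v+i})/2:
  u_0 = 7;  a_2 = 1;  u_1 = (u_0 − 1)/2 = 3
  u_1 = 3;  a_3 = 1;  u_2 = (u_1 − 1)/2 = 1
Digits: (0, 0, 1, 1).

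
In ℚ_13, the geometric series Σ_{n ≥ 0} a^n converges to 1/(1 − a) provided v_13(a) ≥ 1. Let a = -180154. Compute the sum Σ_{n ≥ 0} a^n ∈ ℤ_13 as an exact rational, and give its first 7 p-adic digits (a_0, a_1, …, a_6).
Σ a^n = 1/(1 − a) = 1/180155;  first 7 digits = (1, 0, 0, 9, 6, 12, 2)

v_13(a) = 3 ≥ 1, so the series converges in ℤ_13 to 1/(1 − a) = 1/(1 − (-180154)) = 1/180155. Expand this rational in ℤ_13: compute digits iteratively via d_i = x_i mod 13, x_{i+1} = (x_i − d_i)/13. The first 7 digits are (1, 0, 0, 9, 6, 12, 2).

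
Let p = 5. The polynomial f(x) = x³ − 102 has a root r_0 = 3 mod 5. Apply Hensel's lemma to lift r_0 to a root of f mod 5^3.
r_2 = 103 (mod 125)

Hensel: r_{i+1} = r_i − f(r_i)/f′(r_i) mod 5^{i+2}, where f′(x) = 3x². Iterate:
  r_0 = 3 (mod 5)
  r_1 = 3 (mod 25)
  r_2 = 103 (mod 125)
Final: r = 103 with f(r) ≡ 0 mod 5^3.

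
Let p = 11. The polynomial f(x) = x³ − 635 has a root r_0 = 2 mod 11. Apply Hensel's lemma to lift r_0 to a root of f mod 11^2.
r_1 = 24 (mod 121)

Hensel: r_{i+1} = r_i − f(r_i)/f′(r_i) mod 11^{i+2}, where f′(x) = 3x². Iterate:
  r_0 = 2 (mod 11)
  r_1 = 24 (mod 121)
Final: r = 24 with f(r) ≡ 0 mod 11^2.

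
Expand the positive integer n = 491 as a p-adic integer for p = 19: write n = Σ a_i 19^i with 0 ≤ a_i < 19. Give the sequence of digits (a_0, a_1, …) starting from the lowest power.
(a_0, a_1, …) = (16, 6, 1)

Repeated division by 19 gives the digits low-to-high: 491 = 16 + 6·19^1 + 1·19^2. Digit sequence: (16, 6, 1).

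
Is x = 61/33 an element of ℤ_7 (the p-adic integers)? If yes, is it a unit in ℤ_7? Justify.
x ∈ ℤ_7^× (unit); v_7(x) = 0

ℤ_7 = {x ∈ ℚ_7 : v_7(x) ≥ 0} and ℤ_7^× = {x ∈ ℤ_7 : v_7(x) = 0}. Here v_7(61/33) = v_7(num) − v_7(den) = 0; compare against these criteria.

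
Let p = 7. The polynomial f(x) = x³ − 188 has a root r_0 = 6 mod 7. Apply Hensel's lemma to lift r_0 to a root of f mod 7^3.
r_2 = 258 (mod 343)

Hensel: r_{i+1} = r_i − f(r_i)/f′(r_i) mod 7^{i+2}, where f′(x) = 3x². Iterate:
  r_0 = 6 (mod 7)
  r_1 = 13 (mod 49)
  r_2 = 258 (mod 343)
Final: r = 258 with f(r) ≡ 0 mod 7^3.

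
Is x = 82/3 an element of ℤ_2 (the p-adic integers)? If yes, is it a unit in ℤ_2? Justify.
x ∈ ℤ_2 but not a unit; v_2(x) = 1 > 0

ℤ_2 = {x ∈ ℚ_2 : v_2(x) ≥ 0} and ℤ_2^× = {x ∈ ℤ_2 : v_2(x) = 0}. Here v_2(82/3) = v_2(num) − v_2(den) = 1; compare against these criteria.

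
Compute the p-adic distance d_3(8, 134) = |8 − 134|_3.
d_3(8, 134) = 1/9

Step 1 — x − y = 8 − 134 = -126. Step 2 — v_3(-126) = 2 (factor: -126 = −(3^2 · 14); the sign does not affect v_p). Step 3 — |x − y|_3 = 3^{-2} = 1/9.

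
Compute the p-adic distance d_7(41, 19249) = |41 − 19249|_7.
d_7(41, 19249) = 1/2401

Step 1 — x − y = 41 − 19249 = -19208. Step 2 — v_7(-19208) = 4 (factor: -19208 = −(7^4 · 8); the sign does not affect v_p). Step 3 — |x − y|_7 = 7^{-4} = 1/2401.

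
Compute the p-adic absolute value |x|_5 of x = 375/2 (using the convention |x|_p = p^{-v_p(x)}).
|375/2|_5 = 1/125

Step 1 — compute v_5(x) by factoring powers of 5 out of the numerator and denominator: v_5(375/2) = 3. Step 2 — apply |x|_p = p^{-v_p(x)} = 5^{-3} = 1/125.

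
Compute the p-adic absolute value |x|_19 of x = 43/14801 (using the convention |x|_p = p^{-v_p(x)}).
|43/14801|_19 = 361

Step 1 — compute v_19(x) by factoring powers of 19 out of the numerator and denominator: v_19(43/14801) = -2. Step 2 — apply |x|_p = p^{-v_p(x)} = 19^{2} = 361.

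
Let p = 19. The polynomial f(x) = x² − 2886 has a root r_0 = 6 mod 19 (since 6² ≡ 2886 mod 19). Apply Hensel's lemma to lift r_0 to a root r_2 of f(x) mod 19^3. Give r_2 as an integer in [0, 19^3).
r_2 = 5117 (mod 6859)

Hensel's recurrence: r_{i+1} = r_i − f(r_i)·(f′(r_i))^{-1} mod 19^{i+2}, with f′(x) = 2x. Iterate:
  r_0 = 6 (mod 19)
  r_1 = 63 (mod 361)
  r_2 = 5117 (mod 6859)
Final: r_2 = 5117, and one checks f(r_2) ≡ 0 mod 19^3.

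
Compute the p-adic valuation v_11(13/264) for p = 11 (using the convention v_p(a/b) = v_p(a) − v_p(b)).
v_11(13/264) = -1

Factor powers of 11 from the numerator and denominator of the reduced fraction: 13 = 11^0 · 13 and 264 = 11^1 · 24. Apply v_p(a/b) = v_p(a) − v_p(b): v_11(13/264) = 0 − 1 = -1.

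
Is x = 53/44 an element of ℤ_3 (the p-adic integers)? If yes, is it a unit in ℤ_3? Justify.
x ∈ ℤ_3^× (unit); v_3(x) = 0

ℤ_3 = {x ∈ ℚ_3 : v_3(x) ≥ 0} and ℤ_3^× = {x ∈ ℤ_3 : v_3(x) = 0}. Here v_3(53/44) = v_3(num) − v_3(den) = 0; compare against these criteria.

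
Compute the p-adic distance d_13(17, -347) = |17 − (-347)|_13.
d_13(17, -347) = 1/13

Step 1 — x − y = 17 − (-347) = 364. Step 2 — v_13(364) = 1 (factor: 364 = (13^1 · 28); the sign does not affect v_p). Step 3 — |x − y|_13 = 13^{-1} = 1/13.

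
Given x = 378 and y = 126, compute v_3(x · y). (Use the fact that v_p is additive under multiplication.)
v_3(47628) = 5

v_p(x) = 3 (factor: 378 = 3^3 · 14); v_p(y) = 2 (factor: 126 = 3^2 · 14). Additivity: v_p(xy) = v_p(x) + v_p(y) = 3 + 2 = 5. (Direct check: xy = 47628 = 3^5 · (196).)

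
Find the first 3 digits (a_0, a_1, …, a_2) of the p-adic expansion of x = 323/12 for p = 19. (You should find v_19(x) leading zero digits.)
(a_0, …, a_2) = (0, 3, 11)

v_19(323/12) = 1, so a_0 = ... = a_0 = 0. Factor out: x = 19^1 · u with u = 17/12 a unit in ℤ_19. Expand u iteratively via a_{v+i} = u_i mod 19, u_{i+1} = (u_i − a_{v+i})/19:
  u_0 = 17/12;  a_1 = 3;  u_1 = (u_0 − 3)/19 = -1/12
  u_1 = -1/12;  a_2 = 11;  u_2 = (u_1 − 11)/19 = -7/12
Digits: (0, 3, 11).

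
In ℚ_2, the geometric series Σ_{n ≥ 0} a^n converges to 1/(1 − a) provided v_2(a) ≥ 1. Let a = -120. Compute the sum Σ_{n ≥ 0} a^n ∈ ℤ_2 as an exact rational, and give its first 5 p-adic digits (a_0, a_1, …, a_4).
Σ a^n = 1/(1 − a) = 1/121;  first 5 digits = (1, 0, 0, 1, 0)

v_2(a) = 3 ≥ 1, so the series converges in ℤ_2 to 1/(1 − a) = 1/(1 − (-120)) = 1/121. Expand this rational in ℤ_2: compute digits iteratively via d_i = x_i mod 2, x_{i+1} = (x_i − d_i)/2. The first 5 digits are (1, 0, 0, 1, 0).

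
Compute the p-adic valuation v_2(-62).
v_2(-62) = 1

v_2(n) is the largest exponent k such that 2^k divides n. Factor out: -62 = -2^1 · 31. (Sign doesn't affect v_p.) So v_2(-62) = 1.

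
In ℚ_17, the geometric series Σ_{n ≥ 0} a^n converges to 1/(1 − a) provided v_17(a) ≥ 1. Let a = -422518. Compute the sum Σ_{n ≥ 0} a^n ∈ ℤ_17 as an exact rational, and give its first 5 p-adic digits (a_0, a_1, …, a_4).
Σ a^n = 1/(1 − a) = 1/422519;  first 5 digits = (1, 0, 0, 16, 11)

v_17(a) = 3 ≥ 1, so the series converges in ℤ_17 to 1/(1 − a) = 1/(1 − (-422518)) = 1/422519. Expand this rational in ℤ_17: compute digits iteratively via d_i = x_i mod 17, x_{i+1} = (x_i − d_i)/17. The first 5 digits are (1, 0, 0, 16, 11).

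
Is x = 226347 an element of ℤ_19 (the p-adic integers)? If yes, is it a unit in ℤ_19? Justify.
x ∈ ℤ_19 but not a unit; v_19(x) = 3 > 0

ℤ_19 = {x ∈ ℚ_19 : v_19(x) ≥ 0} and ℤ_19^× = {x ∈ ℤ_19 : v_19(x) = 0}. Here v_19(226347) = v_19(num) − v_19(den) = 3; compare against these criteria.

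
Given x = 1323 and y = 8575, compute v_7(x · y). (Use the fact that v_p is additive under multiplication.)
v_7(11344725) = 5

v_p(x) = 2 (factor: 1323 = 7^2 · 27); v_p(y) = 3 (factor: 8575 = 7^3 · 25). Additivity: v_p(xy) = v_p(x) + v_p(y) = 2 + 3 = 5. (Direct check: xy = 11344725 = 7^5 · (675).)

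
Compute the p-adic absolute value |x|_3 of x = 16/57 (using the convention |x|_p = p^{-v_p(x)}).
|16/57|_3 = 3

Step 1 — compute v_3(x) by factoring powers of 3 out of the numerator and denominator: v_3(16/57) = -1. Step 2 — apply |x|_p = p^{-v_p(x)} = 3^{1} = 3.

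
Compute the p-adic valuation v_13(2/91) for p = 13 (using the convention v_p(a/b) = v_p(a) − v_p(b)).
v_13(2/91) = -1

Factor powers of 13 from the numerator and denominator of the reduced fraction: 2 = 13^0 · 2 and 91 = 13^1 · 7. Apply v_p(a/b) = v_p(a) − v_p(b): v_13(2/91) = 0 − 1 = -1.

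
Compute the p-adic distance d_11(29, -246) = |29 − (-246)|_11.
d_11(29, -246) = 1/11

Step 1 — x − y = 29 − (-246) = 275. Step 2 — v_11(275) = 1 (factor: 275 = (11^1 · 25); the sign does not affect v_p). Step 3 — |x − y|_11 = 11^{-1} = 1/11.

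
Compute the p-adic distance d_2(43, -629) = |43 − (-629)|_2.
d_2(43, -629) = 1/32

Step 1 — x − y = 43 − (-629) = 672. Step 2 — v_2(672) = 5 (factor: 672 = (2^5 · 21); the sign does not affect v_p). Step 3 — |x − y|_2 = 2^{-5} = 1/32.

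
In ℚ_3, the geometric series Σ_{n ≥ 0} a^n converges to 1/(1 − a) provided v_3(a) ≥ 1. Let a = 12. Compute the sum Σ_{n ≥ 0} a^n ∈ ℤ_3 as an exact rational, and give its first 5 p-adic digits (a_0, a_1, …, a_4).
Σ a^n = 1/(1 − a) = -1/11;  first 5 digits = (1, 1, 2, 0, 0)

v_3(a) = 1 ≥ 1, so the series converges in ℤ_3 to 1/(1 − a) = 1/(1 − 12) = -1/11. Expand this rational in ℤ_3: compute digits iteratively via d_i = x_i mod 3, x_{i+1} = (x_i − d_i)/3. The first 5 digits are (1, 1, 2, 0, 0).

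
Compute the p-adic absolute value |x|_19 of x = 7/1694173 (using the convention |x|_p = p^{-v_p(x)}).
|7/1694173|_19 = 130321

Step 1 — compute v_19(x) by factoring powers of 19 out of the numerator and denominator: v_19(7/1694173) = -4. Step 2 — apply |x|_p = p^{-v_p(x)} = 19^{4} = 130321.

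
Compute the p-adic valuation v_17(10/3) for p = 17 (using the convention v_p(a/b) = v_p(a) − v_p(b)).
v_17(10/3) = 0

Factor powers of 17 from the numerator and denominator of the reduced fraction: 10 = 17^0 · 10 and 3 = 17^0 · 3. Apply v_p(a/b) = v_p(a) − v_p(b): v_17(10/3) = 0 − 0 = 0.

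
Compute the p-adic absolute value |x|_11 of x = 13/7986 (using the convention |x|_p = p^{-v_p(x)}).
|13/7986|_11 = 1331

Step 1 — compute v_11(x) by factoring powers of 11 out of the numerator and denominator: v_11(13/7986) = -3. Step 2 — apply |x|_p = p^{-v_p(x)} = 11^{3} = 1331.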